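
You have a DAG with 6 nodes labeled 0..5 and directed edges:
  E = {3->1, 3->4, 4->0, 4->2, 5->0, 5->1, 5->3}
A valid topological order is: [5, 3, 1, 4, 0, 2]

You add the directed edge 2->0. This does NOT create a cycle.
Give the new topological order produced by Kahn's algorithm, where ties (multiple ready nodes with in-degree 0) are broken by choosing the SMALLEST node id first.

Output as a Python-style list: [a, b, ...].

Answer: [5, 3, 1, 4, 2, 0]

Derivation:
Old toposort: [5, 3, 1, 4, 0, 2]
Added edge: 2->0
Position of 2 (5) > position of 0 (4). Must reorder: 2 must now come before 0.
Run Kahn's algorithm (break ties by smallest node id):
  initial in-degrees: [3, 2, 1, 1, 1, 0]
  ready (indeg=0): [5]
  pop 5: indeg[0]->2; indeg[1]->1; indeg[3]->0 | ready=[3] | order so far=[5]
  pop 3: indeg[1]->0; indeg[4]->0 | ready=[1, 4] | order so far=[5, 3]
  pop 1: no out-edges | ready=[4] | order so far=[5, 3, 1]
  pop 4: indeg[0]->1; indeg[2]->0 | ready=[2] | order so far=[5, 3, 1, 4]
  pop 2: indeg[0]->0 | ready=[0] | order so far=[5, 3, 1, 4, 2]
  pop 0: no out-edges | ready=[] | order so far=[5, 3, 1, 4, 2, 0]
  Result: [5, 3, 1, 4, 2, 0]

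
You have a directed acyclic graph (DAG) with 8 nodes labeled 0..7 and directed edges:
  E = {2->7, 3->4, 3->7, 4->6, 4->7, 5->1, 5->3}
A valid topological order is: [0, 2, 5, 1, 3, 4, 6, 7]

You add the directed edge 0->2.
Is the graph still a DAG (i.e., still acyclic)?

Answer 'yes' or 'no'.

Answer: yes

Derivation:
Given toposort: [0, 2, 5, 1, 3, 4, 6, 7]
Position of 0: index 0; position of 2: index 1
New edge 0->2: forward
Forward edge: respects the existing order. Still a DAG, same toposort still valid.
Still a DAG? yes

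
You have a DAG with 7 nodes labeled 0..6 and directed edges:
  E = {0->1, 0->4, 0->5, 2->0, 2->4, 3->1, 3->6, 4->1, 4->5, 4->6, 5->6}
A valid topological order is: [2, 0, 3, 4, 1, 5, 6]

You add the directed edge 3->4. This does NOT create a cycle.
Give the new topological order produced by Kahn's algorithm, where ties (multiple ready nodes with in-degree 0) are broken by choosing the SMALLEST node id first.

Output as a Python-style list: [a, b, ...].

Answer: [2, 0, 3, 4, 1, 5, 6]

Derivation:
Old toposort: [2, 0, 3, 4, 1, 5, 6]
Added edge: 3->4
Position of 3 (2) < position of 4 (3). Old order still valid.
Run Kahn's algorithm (break ties by smallest node id):
  initial in-degrees: [1, 3, 0, 0, 3, 2, 3]
  ready (indeg=0): [2, 3]
  pop 2: indeg[0]->0; indeg[4]->2 | ready=[0, 3] | order so far=[2]
  pop 0: indeg[1]->2; indeg[4]->1; indeg[5]->1 | ready=[3] | order so far=[2, 0]
  pop 3: indeg[1]->1; indeg[4]->0; indeg[6]->2 | ready=[4] | order so far=[2, 0, 3]
  pop 4: indeg[1]->0; indeg[5]->0; indeg[6]->1 | ready=[1, 5] | order so far=[2, 0, 3, 4]
  pop 1: no out-edges | ready=[5] | order so far=[2, 0, 3, 4, 1]
  pop 5: indeg[6]->0 | ready=[6] | order so far=[2, 0, 3, 4, 1, 5]
  pop 6: no out-edges | ready=[] | order so far=[2, 0, 3, 4, 1, 5, 6]
  Result: [2, 0, 3, 4, 1, 5, 6]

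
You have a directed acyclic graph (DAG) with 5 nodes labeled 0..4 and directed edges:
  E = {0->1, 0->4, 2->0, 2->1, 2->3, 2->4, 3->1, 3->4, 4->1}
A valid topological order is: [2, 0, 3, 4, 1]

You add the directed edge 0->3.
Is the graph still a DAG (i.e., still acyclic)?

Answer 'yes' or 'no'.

Answer: yes

Derivation:
Given toposort: [2, 0, 3, 4, 1]
Position of 0: index 1; position of 3: index 2
New edge 0->3: forward
Forward edge: respects the existing order. Still a DAG, same toposort still valid.
Still a DAG? yes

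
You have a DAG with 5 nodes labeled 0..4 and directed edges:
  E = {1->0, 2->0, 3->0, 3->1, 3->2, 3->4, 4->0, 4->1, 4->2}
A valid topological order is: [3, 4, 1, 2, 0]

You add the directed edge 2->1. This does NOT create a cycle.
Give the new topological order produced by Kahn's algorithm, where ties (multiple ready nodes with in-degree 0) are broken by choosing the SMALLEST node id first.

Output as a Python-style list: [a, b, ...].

Old toposort: [3, 4, 1, 2, 0]
Added edge: 2->1
Position of 2 (3) > position of 1 (2). Must reorder: 2 must now come before 1.
Run Kahn's algorithm (break ties by smallest node id):
  initial in-degrees: [4, 3, 2, 0, 1]
  ready (indeg=0): [3]
  pop 3: indeg[0]->3; indeg[1]->2; indeg[2]->1; indeg[4]->0 | ready=[4] | order so far=[3]
  pop 4: indeg[0]->2; indeg[1]->1; indeg[2]->0 | ready=[2] | order so far=[3, 4]
  pop 2: indeg[0]->1; indeg[1]->0 | ready=[1] | order so far=[3, 4, 2]
  pop 1: indeg[0]->0 | ready=[0] | order so far=[3, 4, 2, 1]
  pop 0: no out-edges | ready=[] | order so far=[3, 4, 2, 1, 0]
  Result: [3, 4, 2, 1, 0]

Answer: [3, 4, 2, 1, 0]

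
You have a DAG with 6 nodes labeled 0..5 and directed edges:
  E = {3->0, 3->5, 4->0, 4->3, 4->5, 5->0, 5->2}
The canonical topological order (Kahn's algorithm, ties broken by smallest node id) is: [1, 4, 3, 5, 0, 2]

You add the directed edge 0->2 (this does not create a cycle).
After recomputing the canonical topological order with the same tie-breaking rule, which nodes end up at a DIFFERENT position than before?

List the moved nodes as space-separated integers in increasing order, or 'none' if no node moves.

Answer: none

Derivation:
Old toposort: [1, 4, 3, 5, 0, 2]
Added edge 0->2
Recompute Kahn (smallest-id tiebreak):
  initial in-degrees: [3, 0, 2, 1, 0, 2]
  ready (indeg=0): [1, 4]
  pop 1: no out-edges | ready=[4] | order so far=[1]
  pop 4: indeg[0]->2; indeg[3]->0; indeg[5]->1 | ready=[3] | order so far=[1, 4]
  pop 3: indeg[0]->1; indeg[5]->0 | ready=[5] | order so far=[1, 4, 3]
  pop 5: indeg[0]->0; indeg[2]->1 | ready=[0] | order so far=[1, 4, 3, 5]
  pop 0: indeg[2]->0 | ready=[2] | order so far=[1, 4, 3, 5, 0]
  pop 2: no out-edges | ready=[] | order so far=[1, 4, 3, 5, 0, 2]
New canonical toposort: [1, 4, 3, 5, 0, 2]
Compare positions:
  Node 0: index 4 -> 4 (same)
  Node 1: index 0 -> 0 (same)
  Node 2: index 5 -> 5 (same)
  Node 3: index 2 -> 2 (same)
  Node 4: index 1 -> 1 (same)
  Node 5: index 3 -> 3 (same)
Nodes that changed position: none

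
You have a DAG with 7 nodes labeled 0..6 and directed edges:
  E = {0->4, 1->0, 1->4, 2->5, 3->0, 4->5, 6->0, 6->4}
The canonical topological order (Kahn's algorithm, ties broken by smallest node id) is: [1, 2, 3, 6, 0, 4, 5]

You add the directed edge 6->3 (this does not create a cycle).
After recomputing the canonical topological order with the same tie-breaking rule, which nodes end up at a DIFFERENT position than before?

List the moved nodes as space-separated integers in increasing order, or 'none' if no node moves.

Old toposort: [1, 2, 3, 6, 0, 4, 5]
Added edge 6->3
Recompute Kahn (smallest-id tiebreak):
  initial in-degrees: [3, 0, 0, 1, 3, 2, 0]
  ready (indeg=0): [1, 2, 6]
  pop 1: indeg[0]->2; indeg[4]->2 | ready=[2, 6] | order so far=[1]
  pop 2: indeg[5]->1 | ready=[6] | order so far=[1, 2]
  pop 6: indeg[0]->1; indeg[3]->0; indeg[4]->1 | ready=[3] | order so far=[1, 2, 6]
  pop 3: indeg[0]->0 | ready=[0] | order so far=[1, 2, 6, 3]
  pop 0: indeg[4]->0 | ready=[4] | order so far=[1, 2, 6, 3, 0]
  pop 4: indeg[5]->0 | ready=[5] | order so far=[1, 2, 6, 3, 0, 4]
  pop 5: no out-edges | ready=[] | order so far=[1, 2, 6, 3, 0, 4, 5]
New canonical toposort: [1, 2, 6, 3, 0, 4, 5]
Compare positions:
  Node 0: index 4 -> 4 (same)
  Node 1: index 0 -> 0 (same)
  Node 2: index 1 -> 1 (same)
  Node 3: index 2 -> 3 (moved)
  Node 4: index 5 -> 5 (same)
  Node 5: index 6 -> 6 (same)
  Node 6: index 3 -> 2 (moved)
Nodes that changed position: 3 6

Answer: 3 6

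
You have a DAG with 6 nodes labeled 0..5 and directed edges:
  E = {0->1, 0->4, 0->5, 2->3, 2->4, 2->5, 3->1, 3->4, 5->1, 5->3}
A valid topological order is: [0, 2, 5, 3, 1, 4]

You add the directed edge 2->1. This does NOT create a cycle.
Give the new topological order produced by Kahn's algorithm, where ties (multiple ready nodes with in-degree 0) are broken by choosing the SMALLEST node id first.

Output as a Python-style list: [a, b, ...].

Answer: [0, 2, 5, 3, 1, 4]

Derivation:
Old toposort: [0, 2, 5, 3, 1, 4]
Added edge: 2->1
Position of 2 (1) < position of 1 (4). Old order still valid.
Run Kahn's algorithm (break ties by smallest node id):
  initial in-degrees: [0, 4, 0, 2, 3, 2]
  ready (indeg=0): [0, 2]
  pop 0: indeg[1]->3; indeg[4]->2; indeg[5]->1 | ready=[2] | order so far=[0]
  pop 2: indeg[1]->2; indeg[3]->1; indeg[4]->1; indeg[5]->0 | ready=[5] | order so far=[0, 2]
  pop 5: indeg[1]->1; indeg[3]->0 | ready=[3] | order so far=[0, 2, 5]
  pop 3: indeg[1]->0; indeg[4]->0 | ready=[1, 4] | order so far=[0, 2, 5, 3]
  pop 1: no out-edges | ready=[4] | order so far=[0, 2, 5, 3, 1]
  pop 4: no out-edges | ready=[] | order so far=[0, 2, 5, 3, 1, 4]
  Result: [0, 2, 5, 3, 1, 4]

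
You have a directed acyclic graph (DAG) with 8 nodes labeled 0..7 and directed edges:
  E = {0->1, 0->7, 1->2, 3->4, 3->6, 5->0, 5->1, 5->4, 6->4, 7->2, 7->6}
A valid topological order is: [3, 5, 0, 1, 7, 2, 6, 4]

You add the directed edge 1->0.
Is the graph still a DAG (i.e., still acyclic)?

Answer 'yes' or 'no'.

Given toposort: [3, 5, 0, 1, 7, 2, 6, 4]
Position of 1: index 3; position of 0: index 2
New edge 1->0: backward (u after v in old order)
Backward edge: old toposort is now invalid. Check if this creates a cycle.
Does 0 already reach 1? Reachable from 0: [0, 1, 2, 4, 6, 7]. YES -> cycle!
Still a DAG? no

Answer: no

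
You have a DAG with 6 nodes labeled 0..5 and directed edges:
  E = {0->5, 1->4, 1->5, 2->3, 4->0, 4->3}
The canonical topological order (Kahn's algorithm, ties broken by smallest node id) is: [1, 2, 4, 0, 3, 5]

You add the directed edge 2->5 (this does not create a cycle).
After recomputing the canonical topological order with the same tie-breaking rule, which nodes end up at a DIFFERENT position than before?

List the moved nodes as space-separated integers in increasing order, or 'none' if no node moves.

Old toposort: [1, 2, 4, 0, 3, 5]
Added edge 2->5
Recompute Kahn (smallest-id tiebreak):
  initial in-degrees: [1, 0, 0, 2, 1, 3]
  ready (indeg=0): [1, 2]
  pop 1: indeg[4]->0; indeg[5]->2 | ready=[2, 4] | order so far=[1]
  pop 2: indeg[3]->1; indeg[5]->1 | ready=[4] | order so far=[1, 2]
  pop 4: indeg[0]->0; indeg[3]->0 | ready=[0, 3] | order so far=[1, 2, 4]
  pop 0: indeg[5]->0 | ready=[3, 5] | order so far=[1, 2, 4, 0]
  pop 3: no out-edges | ready=[5] | order so far=[1, 2, 4, 0, 3]
  pop 5: no out-edges | ready=[] | order so far=[1, 2, 4, 0, 3, 5]
New canonical toposort: [1, 2, 4, 0, 3, 5]
Compare positions:
  Node 0: index 3 -> 3 (same)
  Node 1: index 0 -> 0 (same)
  Node 2: index 1 -> 1 (same)
  Node 3: index 4 -> 4 (same)
  Node 4: index 2 -> 2 (same)
  Node 5: index 5 -> 5 (same)
Nodes that changed position: none

Answer: none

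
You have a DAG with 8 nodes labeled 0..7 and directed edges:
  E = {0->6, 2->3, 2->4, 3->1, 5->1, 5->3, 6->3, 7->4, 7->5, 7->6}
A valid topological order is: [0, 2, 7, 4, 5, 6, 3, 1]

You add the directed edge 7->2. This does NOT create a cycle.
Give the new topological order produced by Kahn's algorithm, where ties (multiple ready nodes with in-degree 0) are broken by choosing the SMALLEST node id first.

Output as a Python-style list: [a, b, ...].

Old toposort: [0, 2, 7, 4, 5, 6, 3, 1]
Added edge: 7->2
Position of 7 (2) > position of 2 (1). Must reorder: 7 must now come before 2.
Run Kahn's algorithm (break ties by smallest node id):
  initial in-degrees: [0, 2, 1, 3, 2, 1, 2, 0]
  ready (indeg=0): [0, 7]
  pop 0: indeg[6]->1 | ready=[7] | order so far=[0]
  pop 7: indeg[2]->0; indeg[4]->1; indeg[5]->0; indeg[6]->0 | ready=[2, 5, 6] | order so far=[0, 7]
  pop 2: indeg[3]->2; indeg[4]->0 | ready=[4, 5, 6] | order so far=[0, 7, 2]
  pop 4: no out-edges | ready=[5, 6] | order so far=[0, 7, 2, 4]
  pop 5: indeg[1]->1; indeg[3]->1 | ready=[6] | order so far=[0, 7, 2, 4, 5]
  pop 6: indeg[3]->0 | ready=[3] | order so far=[0, 7, 2, 4, 5, 6]
  pop 3: indeg[1]->0 | ready=[1] | order so far=[0, 7, 2, 4, 5, 6, 3]
  pop 1: no out-edges | ready=[] | order so far=[0, 7, 2, 4, 5, 6, 3, 1]
  Result: [0, 7, 2, 4, 5, 6, 3, 1]

Answer: [0, 7, 2, 4, 5, 6, 3, 1]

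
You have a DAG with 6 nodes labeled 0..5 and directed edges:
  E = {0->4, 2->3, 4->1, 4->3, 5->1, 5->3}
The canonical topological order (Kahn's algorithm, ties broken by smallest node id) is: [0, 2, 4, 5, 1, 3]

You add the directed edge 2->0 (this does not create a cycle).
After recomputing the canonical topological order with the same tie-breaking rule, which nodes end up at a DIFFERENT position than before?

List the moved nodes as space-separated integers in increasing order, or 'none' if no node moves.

Old toposort: [0, 2, 4, 5, 1, 3]
Added edge 2->0
Recompute Kahn (smallest-id tiebreak):
  initial in-degrees: [1, 2, 0, 3, 1, 0]
  ready (indeg=0): [2, 5]
  pop 2: indeg[0]->0; indeg[3]->2 | ready=[0, 5] | order so far=[2]
  pop 0: indeg[4]->0 | ready=[4, 5] | order so far=[2, 0]
  pop 4: indeg[1]->1; indeg[3]->1 | ready=[5] | order so far=[2, 0, 4]
  pop 5: indeg[1]->0; indeg[3]->0 | ready=[1, 3] | order so far=[2, 0, 4, 5]
  pop 1: no out-edges | ready=[3] | order so far=[2, 0, 4, 5, 1]
  pop 3: no out-edges | ready=[] | order so far=[2, 0, 4, 5, 1, 3]
New canonical toposort: [2, 0, 4, 5, 1, 3]
Compare positions:
  Node 0: index 0 -> 1 (moved)
  Node 1: index 4 -> 4 (same)
  Node 2: index 1 -> 0 (moved)
  Node 3: index 5 -> 5 (same)
  Node 4: index 2 -> 2 (same)
  Node 5: index 3 -> 3 (same)
Nodes that changed position: 0 2

Answer: 0 2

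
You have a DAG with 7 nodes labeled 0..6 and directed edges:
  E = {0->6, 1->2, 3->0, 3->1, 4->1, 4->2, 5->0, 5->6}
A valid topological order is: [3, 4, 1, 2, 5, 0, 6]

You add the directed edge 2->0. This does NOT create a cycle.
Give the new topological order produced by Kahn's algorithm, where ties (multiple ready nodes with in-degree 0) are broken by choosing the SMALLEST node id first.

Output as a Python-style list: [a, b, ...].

Old toposort: [3, 4, 1, 2, 5, 0, 6]
Added edge: 2->0
Position of 2 (3) < position of 0 (5). Old order still valid.
Run Kahn's algorithm (break ties by smallest node id):
  initial in-degrees: [3, 2, 2, 0, 0, 0, 2]
  ready (indeg=0): [3, 4, 5]
  pop 3: indeg[0]->2; indeg[1]->1 | ready=[4, 5] | order so far=[3]
  pop 4: indeg[1]->0; indeg[2]->1 | ready=[1, 5] | order so far=[3, 4]
  pop 1: indeg[2]->0 | ready=[2, 5] | order so far=[3, 4, 1]
  pop 2: indeg[0]->1 | ready=[5] | order so far=[3, 4, 1, 2]
  pop 5: indeg[0]->0; indeg[6]->1 | ready=[0] | order so far=[3, 4, 1, 2, 5]
  pop 0: indeg[6]->0 | ready=[6] | order so far=[3, 4, 1, 2, 5, 0]
  pop 6: no out-edges | ready=[] | order so far=[3, 4, 1, 2, 5, 0, 6]
  Result: [3, 4, 1, 2, 5, 0, 6]

Answer: [3, 4, 1, 2, 5, 0, 6]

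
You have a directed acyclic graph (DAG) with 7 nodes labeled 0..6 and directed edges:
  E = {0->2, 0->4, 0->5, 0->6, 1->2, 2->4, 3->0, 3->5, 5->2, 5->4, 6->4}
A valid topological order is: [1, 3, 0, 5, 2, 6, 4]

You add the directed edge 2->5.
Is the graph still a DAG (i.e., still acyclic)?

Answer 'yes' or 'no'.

Answer: no

Derivation:
Given toposort: [1, 3, 0, 5, 2, 6, 4]
Position of 2: index 4; position of 5: index 3
New edge 2->5: backward (u after v in old order)
Backward edge: old toposort is now invalid. Check if this creates a cycle.
Does 5 already reach 2? Reachable from 5: [2, 4, 5]. YES -> cycle!
Still a DAG? no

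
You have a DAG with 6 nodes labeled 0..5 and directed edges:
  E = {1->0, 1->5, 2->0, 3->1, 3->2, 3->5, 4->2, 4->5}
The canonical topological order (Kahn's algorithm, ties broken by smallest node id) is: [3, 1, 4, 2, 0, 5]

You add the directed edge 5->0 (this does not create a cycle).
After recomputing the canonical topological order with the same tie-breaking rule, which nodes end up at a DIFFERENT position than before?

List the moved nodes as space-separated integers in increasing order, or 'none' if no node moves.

Old toposort: [3, 1, 4, 2, 0, 5]
Added edge 5->0
Recompute Kahn (smallest-id tiebreak):
  initial in-degrees: [3, 1, 2, 0, 0, 3]
  ready (indeg=0): [3, 4]
  pop 3: indeg[1]->0; indeg[2]->1; indeg[5]->2 | ready=[1, 4] | order so far=[3]
  pop 1: indeg[0]->2; indeg[5]->1 | ready=[4] | order so far=[3, 1]
  pop 4: indeg[2]->0; indeg[5]->0 | ready=[2, 5] | order so far=[3, 1, 4]
  pop 2: indeg[0]->1 | ready=[5] | order so far=[3, 1, 4, 2]
  pop 5: indeg[0]->0 | ready=[0] | order so far=[3, 1, 4, 2, 5]
  pop 0: no out-edges | ready=[] | order so far=[3, 1, 4, 2, 5, 0]
New canonical toposort: [3, 1, 4, 2, 5, 0]
Compare positions:
  Node 0: index 4 -> 5 (moved)
  Node 1: index 1 -> 1 (same)
  Node 2: index 3 -> 3 (same)
  Node 3: index 0 -> 0 (same)
  Node 4: index 2 -> 2 (same)
  Node 5: index 5 -> 4 (moved)
Nodes that changed position: 0 5

Answer: 0 5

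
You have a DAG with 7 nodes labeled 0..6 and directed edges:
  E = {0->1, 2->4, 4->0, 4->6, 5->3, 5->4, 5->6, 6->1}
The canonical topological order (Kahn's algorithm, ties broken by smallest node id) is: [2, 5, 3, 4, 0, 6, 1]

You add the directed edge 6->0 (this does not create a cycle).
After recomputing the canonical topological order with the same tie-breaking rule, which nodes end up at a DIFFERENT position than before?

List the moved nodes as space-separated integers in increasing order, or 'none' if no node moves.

Old toposort: [2, 5, 3, 4, 0, 6, 1]
Added edge 6->0
Recompute Kahn (smallest-id tiebreak):
  initial in-degrees: [2, 2, 0, 1, 2, 0, 2]
  ready (indeg=0): [2, 5]
  pop 2: indeg[4]->1 | ready=[5] | order so far=[2]
  pop 5: indeg[3]->0; indeg[4]->0; indeg[6]->1 | ready=[3, 4] | order so far=[2, 5]
  pop 3: no out-edges | ready=[4] | order so far=[2, 5, 3]
  pop 4: indeg[0]->1; indeg[6]->0 | ready=[6] | order so far=[2, 5, 3, 4]
  pop 6: indeg[0]->0; indeg[1]->1 | ready=[0] | order so far=[2, 5, 3, 4, 6]
  pop 0: indeg[1]->0 | ready=[1] | order so far=[2, 5, 3, 4, 6, 0]
  pop 1: no out-edges | ready=[] | order so far=[2, 5, 3, 4, 6, 0, 1]
New canonical toposort: [2, 5, 3, 4, 6, 0, 1]
Compare positions:
  Node 0: index 4 -> 5 (moved)
  Node 1: index 6 -> 6 (same)
  Node 2: index 0 -> 0 (same)
  Node 3: index 2 -> 2 (same)
  Node 4: index 3 -> 3 (same)
  Node 5: index 1 -> 1 (same)
  Node 6: index 5 -> 4 (moved)
Nodes that changed position: 0 6

Answer: 0 6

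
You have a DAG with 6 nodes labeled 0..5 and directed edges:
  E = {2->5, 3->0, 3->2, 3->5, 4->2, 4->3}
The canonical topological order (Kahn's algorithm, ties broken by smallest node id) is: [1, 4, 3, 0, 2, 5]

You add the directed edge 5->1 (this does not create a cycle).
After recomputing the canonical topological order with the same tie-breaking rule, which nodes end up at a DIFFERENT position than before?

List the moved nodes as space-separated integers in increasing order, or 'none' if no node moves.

Answer: 0 1 2 3 4 5

Derivation:
Old toposort: [1, 4, 3, 0, 2, 5]
Added edge 5->1
Recompute Kahn (smallest-id tiebreak):
  initial in-degrees: [1, 1, 2, 1, 0, 2]
  ready (indeg=0): [4]
  pop 4: indeg[2]->1; indeg[3]->0 | ready=[3] | order so far=[4]
  pop 3: indeg[0]->0; indeg[2]->0; indeg[5]->1 | ready=[0, 2] | order so far=[4, 3]
  pop 0: no out-edges | ready=[2] | order so far=[4, 3, 0]
  pop 2: indeg[5]->0 | ready=[5] | order so far=[4, 3, 0, 2]
  pop 5: indeg[1]->0 | ready=[1] | order so far=[4, 3, 0, 2, 5]
  pop 1: no out-edges | ready=[] | order so far=[4, 3, 0, 2, 5, 1]
New canonical toposort: [4, 3, 0, 2, 5, 1]
Compare positions:
  Node 0: index 3 -> 2 (moved)
  Node 1: index 0 -> 5 (moved)
  Node 2: index 4 -> 3 (moved)
  Node 3: index 2 -> 1 (moved)
  Node 4: index 1 -> 0 (moved)
  Node 5: index 5 -> 4 (moved)
Nodes that changed position: 0 1 2 3 4 5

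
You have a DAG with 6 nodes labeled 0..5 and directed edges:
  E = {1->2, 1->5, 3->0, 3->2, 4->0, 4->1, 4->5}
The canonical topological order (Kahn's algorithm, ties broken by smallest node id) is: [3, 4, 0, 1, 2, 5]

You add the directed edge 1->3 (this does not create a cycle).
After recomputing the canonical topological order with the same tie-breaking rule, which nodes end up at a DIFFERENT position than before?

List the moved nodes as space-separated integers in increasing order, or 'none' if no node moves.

Answer: 0 1 3 4

Derivation:
Old toposort: [3, 4, 0, 1, 2, 5]
Added edge 1->3
Recompute Kahn (smallest-id tiebreak):
  initial in-degrees: [2, 1, 2, 1, 0, 2]
  ready (indeg=0): [4]
  pop 4: indeg[0]->1; indeg[1]->0; indeg[5]->1 | ready=[1] | order so far=[4]
  pop 1: indeg[2]->1; indeg[3]->0; indeg[5]->0 | ready=[3, 5] | order so far=[4, 1]
  pop 3: indeg[0]->0; indeg[2]->0 | ready=[0, 2, 5] | order so far=[4, 1, 3]
  pop 0: no out-edges | ready=[2, 5] | order so far=[4, 1, 3, 0]
  pop 2: no out-edges | ready=[5] | order so far=[4, 1, 3, 0, 2]
  pop 5: no out-edges | ready=[] | order so far=[4, 1, 3, 0, 2, 5]
New canonical toposort: [4, 1, 3, 0, 2, 5]
Compare positions:
  Node 0: index 2 -> 3 (moved)
  Node 1: index 3 -> 1 (moved)
  Node 2: index 4 -> 4 (same)
  Node 3: index 0 -> 2 (moved)
  Node 4: index 1 -> 0 (moved)
  Node 5: index 5 -> 5 (same)
Nodes that changed position: 0 1 3 4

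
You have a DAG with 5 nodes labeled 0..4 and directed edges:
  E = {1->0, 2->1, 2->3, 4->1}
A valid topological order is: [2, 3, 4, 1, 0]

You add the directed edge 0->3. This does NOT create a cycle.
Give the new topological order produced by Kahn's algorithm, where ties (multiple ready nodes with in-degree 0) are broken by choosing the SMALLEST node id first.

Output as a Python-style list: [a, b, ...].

Answer: [2, 4, 1, 0, 3]

Derivation:
Old toposort: [2, 3, 4, 1, 0]
Added edge: 0->3
Position of 0 (4) > position of 3 (1). Must reorder: 0 must now come before 3.
Run Kahn's algorithm (break ties by smallest node id):
  initial in-degrees: [1, 2, 0, 2, 0]
  ready (indeg=0): [2, 4]
  pop 2: indeg[1]->1; indeg[3]->1 | ready=[4] | order so far=[2]
  pop 4: indeg[1]->0 | ready=[1] | order so far=[2, 4]
  pop 1: indeg[0]->0 | ready=[0] | order so far=[2, 4, 1]
  pop 0: indeg[3]->0 | ready=[3] | order so far=[2, 4, 1, 0]
  pop 3: no out-edges | ready=[] | order so far=[2, 4, 1, 0, 3]
  Result: [2, 4, 1, 0, 3]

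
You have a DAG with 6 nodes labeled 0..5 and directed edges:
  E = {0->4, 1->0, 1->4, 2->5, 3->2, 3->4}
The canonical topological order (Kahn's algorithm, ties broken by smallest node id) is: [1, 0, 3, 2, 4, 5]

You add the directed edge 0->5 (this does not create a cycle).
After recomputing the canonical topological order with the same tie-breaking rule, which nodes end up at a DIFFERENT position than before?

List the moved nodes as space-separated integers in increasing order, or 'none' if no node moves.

Old toposort: [1, 0, 3, 2, 4, 5]
Added edge 0->5
Recompute Kahn (smallest-id tiebreak):
  initial in-degrees: [1, 0, 1, 0, 3, 2]
  ready (indeg=0): [1, 3]
  pop 1: indeg[0]->0; indeg[4]->2 | ready=[0, 3] | order so far=[1]
  pop 0: indeg[4]->1; indeg[5]->1 | ready=[3] | order so far=[1, 0]
  pop 3: indeg[2]->0; indeg[4]->0 | ready=[2, 4] | order so far=[1, 0, 3]
  pop 2: indeg[5]->0 | ready=[4, 5] | order so far=[1, 0, 3, 2]
  pop 4: no out-edges | ready=[5] | order so far=[1, 0, 3, 2, 4]
  pop 5: no out-edges | ready=[] | order so far=[1, 0, 3, 2, 4, 5]
New canonical toposort: [1, 0, 3, 2, 4, 5]
Compare positions:
  Node 0: index 1 -> 1 (same)
  Node 1: index 0 -> 0 (same)
  Node 2: index 3 -> 3 (same)
  Node 3: index 2 -> 2 (same)
  Node 4: index 4 -> 4 (same)
  Node 5: index 5 -> 5 (same)
Nodes that changed position: none

Answer: none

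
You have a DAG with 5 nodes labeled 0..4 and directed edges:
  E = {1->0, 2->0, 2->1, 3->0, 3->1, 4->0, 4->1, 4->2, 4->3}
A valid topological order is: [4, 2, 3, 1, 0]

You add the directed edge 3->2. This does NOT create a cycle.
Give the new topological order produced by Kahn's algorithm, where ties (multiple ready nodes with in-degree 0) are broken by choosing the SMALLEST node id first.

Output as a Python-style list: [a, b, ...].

Answer: [4, 3, 2, 1, 0]

Derivation:
Old toposort: [4, 2, 3, 1, 0]
Added edge: 3->2
Position of 3 (2) > position of 2 (1). Must reorder: 3 must now come before 2.
Run Kahn's algorithm (break ties by smallest node id):
  initial in-degrees: [4, 3, 2, 1, 0]
  ready (indeg=0): [4]
  pop 4: indeg[0]->3; indeg[1]->2; indeg[2]->1; indeg[3]->0 | ready=[3] | order so far=[4]
  pop 3: indeg[0]->2; indeg[1]->1; indeg[2]->0 | ready=[2] | order so far=[4, 3]
  pop 2: indeg[0]->1; indeg[1]->0 | ready=[1] | order so far=[4, 3, 2]
  pop 1: indeg[0]->0 | ready=[0] | order so far=[4, 3, 2, 1]
  pop 0: no out-edges | ready=[] | order so far=[4, 3, 2, 1, 0]
  Result: [4, 3, 2, 1, 0]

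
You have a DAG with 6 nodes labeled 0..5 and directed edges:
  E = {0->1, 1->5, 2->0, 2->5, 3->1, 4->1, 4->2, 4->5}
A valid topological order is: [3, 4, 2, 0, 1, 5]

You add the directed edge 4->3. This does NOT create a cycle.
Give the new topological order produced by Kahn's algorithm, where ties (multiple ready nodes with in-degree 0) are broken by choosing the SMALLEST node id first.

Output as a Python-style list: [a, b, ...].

Answer: [4, 2, 0, 3, 1, 5]

Derivation:
Old toposort: [3, 4, 2, 0, 1, 5]
Added edge: 4->3
Position of 4 (1) > position of 3 (0). Must reorder: 4 must now come before 3.
Run Kahn's algorithm (break ties by smallest node id):
  initial in-degrees: [1, 3, 1, 1, 0, 3]
  ready (indeg=0): [4]
  pop 4: indeg[1]->2; indeg[2]->0; indeg[3]->0; indeg[5]->2 | ready=[2, 3] | order so far=[4]
  pop 2: indeg[0]->0; indeg[5]->1 | ready=[0, 3] | order so far=[4, 2]
  pop 0: indeg[1]->1 | ready=[3] | order so far=[4, 2, 0]
  pop 3: indeg[1]->0 | ready=[1] | order so far=[4, 2, 0, 3]
  pop 1: indeg[5]->0 | ready=[5] | order so far=[4, 2, 0, 3, 1]
  pop 5: no out-edges | ready=[] | order so far=[4, 2, 0, 3, 1, 5]
  Result: [4, 2, 0, 3, 1, 5]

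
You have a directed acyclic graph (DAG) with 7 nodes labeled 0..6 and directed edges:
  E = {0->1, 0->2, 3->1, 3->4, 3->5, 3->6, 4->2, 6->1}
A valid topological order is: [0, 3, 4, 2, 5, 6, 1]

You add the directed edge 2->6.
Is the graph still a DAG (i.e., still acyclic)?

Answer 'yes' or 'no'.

Answer: yes

Derivation:
Given toposort: [0, 3, 4, 2, 5, 6, 1]
Position of 2: index 3; position of 6: index 5
New edge 2->6: forward
Forward edge: respects the existing order. Still a DAG, same toposort still valid.
Still a DAG? yes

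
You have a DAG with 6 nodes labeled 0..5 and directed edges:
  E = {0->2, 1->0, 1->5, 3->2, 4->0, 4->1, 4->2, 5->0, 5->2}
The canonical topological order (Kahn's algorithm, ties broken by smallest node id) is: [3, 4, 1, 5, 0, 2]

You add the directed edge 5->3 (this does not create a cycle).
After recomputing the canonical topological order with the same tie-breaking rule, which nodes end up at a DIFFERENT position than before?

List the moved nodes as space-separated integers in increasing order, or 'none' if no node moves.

Answer: 0 1 3 4 5

Derivation:
Old toposort: [3, 4, 1, 5, 0, 2]
Added edge 5->3
Recompute Kahn (smallest-id tiebreak):
  initial in-degrees: [3, 1, 4, 1, 0, 1]
  ready (indeg=0): [4]
  pop 4: indeg[0]->2; indeg[1]->0; indeg[2]->3 | ready=[1] | order so far=[4]
  pop 1: indeg[0]->1; indeg[5]->0 | ready=[5] | order so far=[4, 1]
  pop 5: indeg[0]->0; indeg[2]->2; indeg[3]->0 | ready=[0, 3] | order so far=[4, 1, 5]
  pop 0: indeg[2]->1 | ready=[3] | order so far=[4, 1, 5, 0]
  pop 3: indeg[2]->0 | ready=[2] | order so far=[4, 1, 5, 0, 3]
  pop 2: no out-edges | ready=[] | order so far=[4, 1, 5, 0, 3, 2]
New canonical toposort: [4, 1, 5, 0, 3, 2]
Compare positions:
  Node 0: index 4 -> 3 (moved)
  Node 1: index 2 -> 1 (moved)
  Node 2: index 5 -> 5 (same)
  Node 3: index 0 -> 4 (moved)
  Node 4: index 1 -> 0 (moved)
  Node 5: index 3 -> 2 (moved)
Nodes that changed position: 0 1 3 4 5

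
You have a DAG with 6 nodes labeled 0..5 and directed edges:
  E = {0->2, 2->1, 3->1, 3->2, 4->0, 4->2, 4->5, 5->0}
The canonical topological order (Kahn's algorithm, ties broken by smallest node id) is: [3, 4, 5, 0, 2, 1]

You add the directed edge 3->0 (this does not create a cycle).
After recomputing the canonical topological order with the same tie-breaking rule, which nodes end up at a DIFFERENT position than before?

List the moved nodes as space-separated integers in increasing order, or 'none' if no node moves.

Old toposort: [3, 4, 5, 0, 2, 1]
Added edge 3->0
Recompute Kahn (smallest-id tiebreak):
  initial in-degrees: [3, 2, 3, 0, 0, 1]
  ready (indeg=0): [3, 4]
  pop 3: indeg[0]->2; indeg[1]->1; indeg[2]->2 | ready=[4] | order so far=[3]
  pop 4: indeg[0]->1; indeg[2]->1; indeg[5]->0 | ready=[5] | order so far=[3, 4]
  pop 5: indeg[0]->0 | ready=[0] | order so far=[3, 4, 5]
  pop 0: indeg[2]->0 | ready=[2] | order so far=[3, 4, 5, 0]
  pop 2: indeg[1]->0 | ready=[1] | order so far=[3, 4, 5, 0, 2]
  pop 1: no out-edges | ready=[] | order so far=[3, 4, 5, 0, 2, 1]
New canonical toposort: [3, 4, 5, 0, 2, 1]
Compare positions:
  Node 0: index 3 -> 3 (same)
  Node 1: index 5 -> 5 (same)
  Node 2: index 4 -> 4 (same)
  Node 3: index 0 -> 0 (same)
  Node 4: index 1 -> 1 (same)
  Node 5: index 2 -> 2 (same)
Nodes that changed position: none

Answer: none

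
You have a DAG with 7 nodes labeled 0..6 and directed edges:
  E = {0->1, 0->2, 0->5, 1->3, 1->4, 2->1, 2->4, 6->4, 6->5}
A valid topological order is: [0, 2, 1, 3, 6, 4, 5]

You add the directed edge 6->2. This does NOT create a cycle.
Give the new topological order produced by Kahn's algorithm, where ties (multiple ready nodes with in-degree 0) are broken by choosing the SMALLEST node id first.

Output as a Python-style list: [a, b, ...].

Answer: [0, 6, 2, 1, 3, 4, 5]

Derivation:
Old toposort: [0, 2, 1, 3, 6, 4, 5]
Added edge: 6->2
Position of 6 (4) > position of 2 (1). Must reorder: 6 must now come before 2.
Run Kahn's algorithm (break ties by smallest node id):
  initial in-degrees: [0, 2, 2, 1, 3, 2, 0]
  ready (indeg=0): [0, 6]
  pop 0: indeg[1]->1; indeg[2]->1; indeg[5]->1 | ready=[6] | order so far=[0]
  pop 6: indeg[2]->0; indeg[4]->2; indeg[5]->0 | ready=[2, 5] | order so far=[0, 6]
  pop 2: indeg[1]->0; indeg[4]->1 | ready=[1, 5] | order so far=[0, 6, 2]
  pop 1: indeg[3]->0; indeg[4]->0 | ready=[3, 4, 5] | order so far=[0, 6, 2, 1]
  pop 3: no out-edges | ready=[4, 5] | order so far=[0, 6, 2, 1, 3]
  pop 4: no out-edges | ready=[5] | order so far=[0, 6, 2, 1, 3, 4]
  pop 5: no out-edges | ready=[] | order so far=[0, 6, 2, 1, 3, 4, 5]
  Result: [0, 6, 2, 1, 3, 4, 5]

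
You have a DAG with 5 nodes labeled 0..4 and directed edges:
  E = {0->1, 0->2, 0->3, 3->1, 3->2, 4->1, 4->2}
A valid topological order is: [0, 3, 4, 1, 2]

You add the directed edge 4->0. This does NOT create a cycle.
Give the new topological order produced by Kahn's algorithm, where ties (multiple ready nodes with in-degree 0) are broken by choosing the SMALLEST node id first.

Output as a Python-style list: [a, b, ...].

Answer: [4, 0, 3, 1, 2]

Derivation:
Old toposort: [0, 3, 4, 1, 2]
Added edge: 4->0
Position of 4 (2) > position of 0 (0). Must reorder: 4 must now come before 0.
Run Kahn's algorithm (break ties by smallest node id):
  initial in-degrees: [1, 3, 3, 1, 0]
  ready (indeg=0): [4]
  pop 4: indeg[0]->0; indeg[1]->2; indeg[2]->2 | ready=[0] | order so far=[4]
  pop 0: indeg[1]->1; indeg[2]->1; indeg[3]->0 | ready=[3] | order so far=[4, 0]
  pop 3: indeg[1]->0; indeg[2]->0 | ready=[1, 2] | order so far=[4, 0, 3]
  pop 1: no out-edges | ready=[2] | order so far=[4, 0, 3, 1]
  pop 2: no out-edges | ready=[] | order so far=[4, 0, 3, 1, 2]
  Result: [4, 0, 3, 1, 2]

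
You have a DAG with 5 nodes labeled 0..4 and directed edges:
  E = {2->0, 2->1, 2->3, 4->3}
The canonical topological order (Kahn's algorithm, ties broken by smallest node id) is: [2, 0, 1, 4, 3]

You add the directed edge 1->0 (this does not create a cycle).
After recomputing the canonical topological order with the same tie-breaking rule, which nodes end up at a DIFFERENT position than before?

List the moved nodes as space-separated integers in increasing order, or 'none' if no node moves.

Old toposort: [2, 0, 1, 4, 3]
Added edge 1->0
Recompute Kahn (smallest-id tiebreak):
  initial in-degrees: [2, 1, 0, 2, 0]
  ready (indeg=0): [2, 4]
  pop 2: indeg[0]->1; indeg[1]->0; indeg[3]->1 | ready=[1, 4] | order so far=[2]
  pop 1: indeg[0]->0 | ready=[0, 4] | order so far=[2, 1]
  pop 0: no out-edges | ready=[4] | order so far=[2, 1, 0]
  pop 4: indeg[3]->0 | ready=[3] | order so far=[2, 1, 0, 4]
  pop 3: no out-edges | ready=[] | order so far=[2, 1, 0, 4, 3]
New canonical toposort: [2, 1, 0, 4, 3]
Compare positions:
  Node 0: index 1 -> 2 (moved)
  Node 1: index 2 -> 1 (moved)
  Node 2: index 0 -> 0 (same)
  Node 3: index 4 -> 4 (same)
  Node 4: index 3 -> 3 (same)
Nodes that changed position: 0 1

Answer: 0 1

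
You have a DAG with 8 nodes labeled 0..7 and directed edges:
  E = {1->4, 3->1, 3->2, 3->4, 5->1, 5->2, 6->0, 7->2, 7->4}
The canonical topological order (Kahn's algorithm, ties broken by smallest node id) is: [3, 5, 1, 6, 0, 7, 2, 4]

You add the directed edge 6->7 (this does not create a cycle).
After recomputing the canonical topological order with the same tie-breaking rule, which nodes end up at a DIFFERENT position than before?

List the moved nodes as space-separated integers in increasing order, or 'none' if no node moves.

Answer: none

Derivation:
Old toposort: [3, 5, 1, 6, 0, 7, 2, 4]
Added edge 6->7
Recompute Kahn (smallest-id tiebreak):
  initial in-degrees: [1, 2, 3, 0, 3, 0, 0, 1]
  ready (indeg=0): [3, 5, 6]
  pop 3: indeg[1]->1; indeg[2]->2; indeg[4]->2 | ready=[5, 6] | order so far=[3]
  pop 5: indeg[1]->0; indeg[2]->1 | ready=[1, 6] | order so far=[3, 5]
  pop 1: indeg[4]->1 | ready=[6] | order so far=[3, 5, 1]
  pop 6: indeg[0]->0; indeg[7]->0 | ready=[0, 7] | order so far=[3, 5, 1, 6]
  pop 0: no out-edges | ready=[7] | order so far=[3, 5, 1, 6, 0]
  pop 7: indeg[2]->0; indeg[4]->0 | ready=[2, 4] | order so far=[3, 5, 1, 6, 0, 7]
  pop 2: no out-edges | ready=[4] | order so far=[3, 5, 1, 6, 0, 7, 2]
  pop 4: no out-edges | ready=[] | order so far=[3, 5, 1, 6, 0, 7, 2, 4]
New canonical toposort: [3, 5, 1, 6, 0, 7, 2, 4]
Compare positions:
  Node 0: index 4 -> 4 (same)
  Node 1: index 2 -> 2 (same)
  Node 2: index 6 -> 6 (same)
  Node 3: index 0 -> 0 (same)
  Node 4: index 7 -> 7 (same)
  Node 5: index 1 -> 1 (same)
  Node 6: index 3 -> 3 (same)
  Node 7: index 5 -> 5 (same)
Nodes that changed position: none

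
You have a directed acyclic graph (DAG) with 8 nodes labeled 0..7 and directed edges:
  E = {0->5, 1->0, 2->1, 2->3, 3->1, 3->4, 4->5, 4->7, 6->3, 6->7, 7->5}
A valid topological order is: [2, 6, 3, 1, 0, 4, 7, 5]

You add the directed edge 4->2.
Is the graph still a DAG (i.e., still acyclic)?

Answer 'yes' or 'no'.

Given toposort: [2, 6, 3, 1, 0, 4, 7, 5]
Position of 4: index 5; position of 2: index 0
New edge 4->2: backward (u after v in old order)
Backward edge: old toposort is now invalid. Check if this creates a cycle.
Does 2 already reach 4? Reachable from 2: [0, 1, 2, 3, 4, 5, 7]. YES -> cycle!
Still a DAG? no

Answer: no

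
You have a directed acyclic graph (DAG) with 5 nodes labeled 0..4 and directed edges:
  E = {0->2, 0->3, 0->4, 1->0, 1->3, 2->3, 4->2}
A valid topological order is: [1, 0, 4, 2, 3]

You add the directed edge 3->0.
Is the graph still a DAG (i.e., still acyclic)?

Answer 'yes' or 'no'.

Answer: no

Derivation:
Given toposort: [1, 0, 4, 2, 3]
Position of 3: index 4; position of 0: index 1
New edge 3->0: backward (u after v in old order)
Backward edge: old toposort is now invalid. Check if this creates a cycle.
Does 0 already reach 3? Reachable from 0: [0, 2, 3, 4]. YES -> cycle!
Still a DAG? no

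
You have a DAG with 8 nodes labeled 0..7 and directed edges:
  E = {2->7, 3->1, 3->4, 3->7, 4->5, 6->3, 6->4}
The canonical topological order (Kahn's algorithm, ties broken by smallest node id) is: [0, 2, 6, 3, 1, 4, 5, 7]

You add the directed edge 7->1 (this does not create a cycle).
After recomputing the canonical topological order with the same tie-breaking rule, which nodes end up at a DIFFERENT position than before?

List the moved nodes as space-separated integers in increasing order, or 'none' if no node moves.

Old toposort: [0, 2, 6, 3, 1, 4, 5, 7]
Added edge 7->1
Recompute Kahn (smallest-id tiebreak):
  initial in-degrees: [0, 2, 0, 1, 2, 1, 0, 2]
  ready (indeg=0): [0, 2, 6]
  pop 0: no out-edges | ready=[2, 6] | order so far=[0]
  pop 2: indeg[7]->1 | ready=[6] | order so far=[0, 2]
  pop 6: indeg[3]->0; indeg[4]->1 | ready=[3] | order so far=[0, 2, 6]
  pop 3: indeg[1]->1; indeg[4]->0; indeg[7]->0 | ready=[4, 7] | order so far=[0, 2, 6, 3]
  pop 4: indeg[5]->0 | ready=[5, 7] | order so far=[0, 2, 6, 3, 4]
  pop 5: no out-edges | ready=[7] | order so far=[0, 2, 6, 3, 4, 5]
  pop 7: indeg[1]->0 | ready=[1] | order so far=[0, 2, 6, 3, 4, 5, 7]
  pop 1: no out-edges | ready=[] | order so far=[0, 2, 6, 3, 4, 5, 7, 1]
New canonical toposort: [0, 2, 6, 3, 4, 5, 7, 1]
Compare positions:
  Node 0: index 0 -> 0 (same)
  Node 1: index 4 -> 7 (moved)
  Node 2: index 1 -> 1 (same)
  Node 3: index 3 -> 3 (same)
  Node 4: index 5 -> 4 (moved)
  Node 5: index 6 -> 5 (moved)
  Node 6: index 2 -> 2 (same)
  Node 7: index 7 -> 6 (moved)
Nodes that changed position: 1 4 5 7

Answer: 1 4 5 7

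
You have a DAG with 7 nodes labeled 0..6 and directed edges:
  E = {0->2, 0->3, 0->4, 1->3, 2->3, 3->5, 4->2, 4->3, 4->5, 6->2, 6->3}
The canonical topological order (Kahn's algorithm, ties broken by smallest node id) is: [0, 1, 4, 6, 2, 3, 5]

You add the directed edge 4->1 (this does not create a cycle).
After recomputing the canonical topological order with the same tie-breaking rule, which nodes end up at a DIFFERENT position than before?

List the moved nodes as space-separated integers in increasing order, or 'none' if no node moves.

Old toposort: [0, 1, 4, 6, 2, 3, 5]
Added edge 4->1
Recompute Kahn (smallest-id tiebreak):
  initial in-degrees: [0, 1, 3, 5, 1, 2, 0]
  ready (indeg=0): [0, 6]
  pop 0: indeg[2]->2; indeg[3]->4; indeg[4]->0 | ready=[4, 6] | order so far=[0]
  pop 4: indeg[1]->0; indeg[2]->1; indeg[3]->3; indeg[5]->1 | ready=[1, 6] | order so far=[0, 4]
  pop 1: indeg[3]->2 | ready=[6] | order so far=[0, 4, 1]
  pop 6: indeg[2]->0; indeg[3]->1 | ready=[2] | order so far=[0, 4, 1, 6]
  pop 2: indeg[3]->0 | ready=[3] | order so far=[0, 4, 1, 6, 2]
  pop 3: indeg[5]->0 | ready=[5] | order so far=[0, 4, 1, 6, 2, 3]
  pop 5: no out-edges | ready=[] | order so far=[0, 4, 1, 6, 2, 3, 5]
New canonical toposort: [0, 4, 1, 6, 2, 3, 5]
Compare positions:
  Node 0: index 0 -> 0 (same)
  Node 1: index 1 -> 2 (moved)
  Node 2: index 4 -> 4 (same)
  Node 3: index 5 -> 5 (same)
  Node 4: index 2 -> 1 (moved)
  Node 5: index 6 -> 6 (same)
  Node 6: index 3 -> 3 (same)
Nodes that changed position: 1 4

Answer: 1 4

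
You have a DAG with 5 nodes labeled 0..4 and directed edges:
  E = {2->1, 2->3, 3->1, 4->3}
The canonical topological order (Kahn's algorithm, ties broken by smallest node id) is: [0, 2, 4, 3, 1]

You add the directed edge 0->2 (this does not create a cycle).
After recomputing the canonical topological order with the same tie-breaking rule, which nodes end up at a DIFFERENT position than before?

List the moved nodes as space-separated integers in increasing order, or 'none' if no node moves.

Old toposort: [0, 2, 4, 3, 1]
Added edge 0->2
Recompute Kahn (smallest-id tiebreak):
  initial in-degrees: [0, 2, 1, 2, 0]
  ready (indeg=0): [0, 4]
  pop 0: indeg[2]->0 | ready=[2, 4] | order so far=[0]
  pop 2: indeg[1]->1; indeg[3]->1 | ready=[4] | order so far=[0, 2]
  pop 4: indeg[3]->0 | ready=[3] | order so far=[0, 2, 4]
  pop 3: indeg[1]->0 | ready=[1] | order so far=[0, 2, 4, 3]
  pop 1: no out-edges | ready=[] | order so far=[0, 2, 4, 3, 1]
New canonical toposort: [0, 2, 4, 3, 1]
Compare positions:
  Node 0: index 0 -> 0 (same)
  Node 1: index 4 -> 4 (same)
  Node 2: index 1 -> 1 (same)
  Node 3: index 3 -> 3 (same)
  Node 4: index 2 -> 2 (same)
Nodes that changed position: none

Answer: none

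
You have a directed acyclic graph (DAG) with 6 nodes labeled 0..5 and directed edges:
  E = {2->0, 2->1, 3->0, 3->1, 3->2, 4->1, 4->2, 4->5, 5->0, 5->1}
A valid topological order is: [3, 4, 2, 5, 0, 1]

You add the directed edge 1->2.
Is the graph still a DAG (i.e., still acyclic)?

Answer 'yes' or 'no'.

Given toposort: [3, 4, 2, 5, 0, 1]
Position of 1: index 5; position of 2: index 2
New edge 1->2: backward (u after v in old order)
Backward edge: old toposort is now invalid. Check if this creates a cycle.
Does 2 already reach 1? Reachable from 2: [0, 1, 2]. YES -> cycle!
Still a DAG? no

Answer: no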